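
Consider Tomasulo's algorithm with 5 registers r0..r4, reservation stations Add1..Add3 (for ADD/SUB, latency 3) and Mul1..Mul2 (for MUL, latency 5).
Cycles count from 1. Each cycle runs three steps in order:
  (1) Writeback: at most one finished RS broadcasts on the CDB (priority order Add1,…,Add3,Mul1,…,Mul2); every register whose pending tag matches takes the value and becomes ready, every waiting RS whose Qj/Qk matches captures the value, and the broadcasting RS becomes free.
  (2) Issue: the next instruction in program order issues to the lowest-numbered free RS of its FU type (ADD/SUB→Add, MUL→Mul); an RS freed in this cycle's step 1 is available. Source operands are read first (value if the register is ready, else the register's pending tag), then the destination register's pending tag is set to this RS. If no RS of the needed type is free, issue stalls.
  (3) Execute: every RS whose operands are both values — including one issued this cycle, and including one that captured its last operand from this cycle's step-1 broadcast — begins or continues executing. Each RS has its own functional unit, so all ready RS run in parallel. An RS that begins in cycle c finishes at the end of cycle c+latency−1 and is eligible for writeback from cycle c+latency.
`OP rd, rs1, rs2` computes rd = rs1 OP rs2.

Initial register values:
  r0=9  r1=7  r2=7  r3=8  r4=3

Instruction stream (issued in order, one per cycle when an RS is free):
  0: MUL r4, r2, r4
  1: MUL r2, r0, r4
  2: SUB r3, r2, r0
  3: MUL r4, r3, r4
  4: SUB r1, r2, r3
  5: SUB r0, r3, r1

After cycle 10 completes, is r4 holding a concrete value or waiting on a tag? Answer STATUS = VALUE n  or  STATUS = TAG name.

  c1: issue MUL r4<-Mul1  regs: r0:9,r1:7,r2:7,r3:8,r4:Mul1
  c2: issue MUL r2<-Mul2  regs: r0:9,r1:7,r2:Mul2,r3:8,r4:Mul1
  c3: issue SUB r3<-Add1  regs: r0:9,r1:7,r2:Mul2,r3:Add1,r4:Mul1
  c4: stall  regs: r0:9,r1:7,r2:Mul2,r3:Add1,r4:Mul1
  c5: stall  regs: r0:9,r1:7,r2:Mul2,r3:Add1,r4:Mul1
  c6: CDB Mul1=21; issue MUL r4<-Mul1  regs: r0:9,r1:7,r2:Mul2,r3:Add1,r4:Mul1
  c7: issue SUB r1<-Add2  regs: r0:9,r1:Add2,r2:Mul2,r3:Add1,r4:Mul1
  c8: issue SUB r0<-Add3  regs: r0:Add3,r1:Add2,r2:Mul2,r3:Add1,r4:Mul1
  c9: -  regs: r0:Add3,r1:Add2,r2:Mul2,r3:Add1,r4:Mul1
  c10: -  regs: r0:Add3,r1:Add2,r2:Mul2,r3:Add1,r4:Mul1

STATUS = TAG Mul1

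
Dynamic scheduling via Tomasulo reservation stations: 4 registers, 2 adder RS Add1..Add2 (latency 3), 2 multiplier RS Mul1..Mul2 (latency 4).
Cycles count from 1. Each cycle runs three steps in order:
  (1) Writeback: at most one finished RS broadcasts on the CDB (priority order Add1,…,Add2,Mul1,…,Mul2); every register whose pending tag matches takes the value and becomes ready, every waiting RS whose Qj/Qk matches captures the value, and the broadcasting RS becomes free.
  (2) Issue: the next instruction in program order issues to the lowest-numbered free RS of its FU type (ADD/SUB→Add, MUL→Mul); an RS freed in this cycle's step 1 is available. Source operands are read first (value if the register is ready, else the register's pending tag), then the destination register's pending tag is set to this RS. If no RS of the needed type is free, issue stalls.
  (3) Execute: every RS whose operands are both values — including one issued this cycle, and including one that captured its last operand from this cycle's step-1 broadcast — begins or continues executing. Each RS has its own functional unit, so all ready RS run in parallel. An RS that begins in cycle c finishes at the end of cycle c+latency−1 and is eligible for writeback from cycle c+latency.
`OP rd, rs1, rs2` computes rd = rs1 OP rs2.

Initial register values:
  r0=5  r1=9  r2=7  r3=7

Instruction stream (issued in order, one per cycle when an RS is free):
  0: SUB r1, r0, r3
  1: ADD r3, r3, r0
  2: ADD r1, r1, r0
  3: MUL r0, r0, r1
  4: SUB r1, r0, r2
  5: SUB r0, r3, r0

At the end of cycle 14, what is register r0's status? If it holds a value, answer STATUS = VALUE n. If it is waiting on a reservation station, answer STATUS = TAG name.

c1: issue SUB r1<-Add1 | r0:5,r1:Add1,r2:7,r3:7
c2: issue ADD r3<-Add2 | r0:5,r1:Add1,r2:7,r3:Add2
c3: stall | r0:5,r1:Add1,r2:7,r3:Add2
c4: CDB Add1=-2; issue ADD r1<-Add1 | r0:5,r1:Add1,r2:7,r3:Add2
c5: CDB Add2=12; issue MUL r0<-Mul1 | r0:Mul1,r1:Add1,r2:7,r3:12
c6: issue SUB r1<-Add2 | r0:Mul1,r1:Add2,r2:7,r3:12
c7: CDB Add1=3; issue SUB r0<-Add1 | r0:Add1,r1:Add2,r2:7,r3:12
c8: - | r0:Add1,r1:Add2,r2:7,r3:12
c9: - | r0:Add1,r1:Add2,r2:7,r3:12
c10: - | r0:Add1,r1:Add2,r2:7,r3:12
c11: CDB Mul1=15 | r0:Add1,r1:Add2,r2:7,r3:12
c12: - | r0:Add1,r1:Add2,r2:7,r3:12
c13: - | r0:Add1,r1:Add2,r2:7,r3:12
c14: CDB Add1=-3 | r0:-3,r1:Add2,r2:7,r3:12

STATUS = VALUE -3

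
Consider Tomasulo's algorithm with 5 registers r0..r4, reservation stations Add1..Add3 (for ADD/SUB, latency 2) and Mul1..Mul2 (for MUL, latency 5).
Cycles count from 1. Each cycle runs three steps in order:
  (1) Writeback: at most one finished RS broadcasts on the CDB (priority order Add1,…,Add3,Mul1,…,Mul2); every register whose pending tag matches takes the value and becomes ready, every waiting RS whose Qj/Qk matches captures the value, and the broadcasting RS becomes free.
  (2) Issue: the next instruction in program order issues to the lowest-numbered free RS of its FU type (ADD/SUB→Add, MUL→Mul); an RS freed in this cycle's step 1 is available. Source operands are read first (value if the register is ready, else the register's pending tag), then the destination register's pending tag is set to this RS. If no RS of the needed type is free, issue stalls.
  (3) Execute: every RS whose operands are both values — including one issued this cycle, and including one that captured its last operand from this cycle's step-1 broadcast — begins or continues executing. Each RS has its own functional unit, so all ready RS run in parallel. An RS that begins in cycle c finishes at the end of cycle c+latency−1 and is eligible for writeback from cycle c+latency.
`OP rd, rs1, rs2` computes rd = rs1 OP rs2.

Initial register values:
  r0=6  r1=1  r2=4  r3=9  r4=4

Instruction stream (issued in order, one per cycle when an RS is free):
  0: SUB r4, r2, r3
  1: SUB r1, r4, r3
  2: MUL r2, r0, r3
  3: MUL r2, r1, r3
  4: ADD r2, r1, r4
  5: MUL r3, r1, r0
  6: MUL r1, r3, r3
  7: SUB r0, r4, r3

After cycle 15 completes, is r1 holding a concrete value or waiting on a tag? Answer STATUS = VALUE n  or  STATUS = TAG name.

STATUS = TAG Mul2

  c1: issue SUB r4<-Add1  regs: r0:6,r1:1,r2:4,r3:9,r4:Add1
  c2: issue SUB r1<-Add2  regs: r0:6,r1:Add2,r2:4,r3:9,r4:Add1
  c3: CDB Add1=-5; issue MUL r2<-Mul1  regs: r0:6,r1:Add2,r2:Mul1,r3:9,r4:-5
  c4: issue MUL r2<-Mul2  regs: r0:6,r1:Add2,r2:Mul2,r3:9,r4:-5
  c5: CDB Add2=-14; issue ADD r2<-Add1  regs: r0:6,r1:-14,r2:Add1,r3:9,r4:-5
  c6: stall  regs: r0:6,r1:-14,r2:Add1,r3:9,r4:-5
  c7: CDB Add1=-19; stall  regs: r0:6,r1:-14,r2:-19,r3:9,r4:-5
  c8: CDB Mul1=54; issue MUL r3<-Mul1  regs: r0:6,r1:-14,r2:-19,r3:Mul1,r4:-5
  c9: stall  regs: r0:6,r1:-14,r2:-19,r3:Mul1,r4:-5
  c10: CDB Mul2=-126; issue MUL r1<-Mul2  regs: r0:6,r1:Mul2,r2:-19,r3:Mul1,r4:-5
  c11: issue SUB r0<-Add1  regs: r0:Add1,r1:Mul2,r2:-19,r3:Mul1,r4:-5
  c12: -  regs: r0:Add1,r1:Mul2,r2:-19,r3:Mul1,r4:-5
  c13: CDB Mul1=-84  regs: r0:Add1,r1:Mul2,r2:-19,r3:-84,r4:-5
  c14: -  regs: r0:Add1,r1:Mul2,r2:-19,r3:-84,r4:-5
  c15: CDB Add1=79  regs: r0:79,r1:Mul2,r2:-19,r3:-84,r4:-5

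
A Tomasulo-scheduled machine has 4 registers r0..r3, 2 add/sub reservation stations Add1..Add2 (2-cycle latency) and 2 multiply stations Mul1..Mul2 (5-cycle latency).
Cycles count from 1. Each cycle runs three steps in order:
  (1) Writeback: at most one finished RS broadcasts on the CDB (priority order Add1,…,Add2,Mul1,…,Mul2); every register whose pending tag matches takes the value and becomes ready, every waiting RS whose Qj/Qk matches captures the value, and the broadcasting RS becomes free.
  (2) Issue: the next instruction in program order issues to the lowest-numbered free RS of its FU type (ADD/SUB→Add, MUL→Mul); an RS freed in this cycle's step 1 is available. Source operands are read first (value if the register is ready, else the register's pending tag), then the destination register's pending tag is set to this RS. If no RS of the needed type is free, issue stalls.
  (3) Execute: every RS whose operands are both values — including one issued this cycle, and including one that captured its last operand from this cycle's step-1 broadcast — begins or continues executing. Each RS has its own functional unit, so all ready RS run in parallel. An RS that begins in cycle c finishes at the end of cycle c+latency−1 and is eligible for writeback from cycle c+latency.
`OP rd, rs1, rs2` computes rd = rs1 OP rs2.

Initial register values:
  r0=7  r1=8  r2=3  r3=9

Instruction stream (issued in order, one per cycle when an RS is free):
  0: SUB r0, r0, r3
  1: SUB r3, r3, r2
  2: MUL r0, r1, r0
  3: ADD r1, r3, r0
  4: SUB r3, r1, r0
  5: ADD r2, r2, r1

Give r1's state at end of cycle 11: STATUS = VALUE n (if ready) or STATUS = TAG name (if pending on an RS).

STATUS = VALUE -10

c1: issue SUB r0<-Add1 | r0:Add1,r1:8,r2:3,r3:9
c2: issue SUB r3<-Add2 | r0:Add1,r1:8,r2:3,r3:Add2
c3: CDB Add1=-2; issue MUL r0<-Mul1 | r0:Mul1,r1:8,r2:3,r3:Add2
c4: CDB Add2=6; issue ADD r1<-Add1 | r0:Mul1,r1:Add1,r2:3,r3:6
c5: issue SUB r3<-Add2 | r0:Mul1,r1:Add1,r2:3,r3:Add2
c6: stall | r0:Mul1,r1:Add1,r2:3,r3:Add2
c7: stall | r0:Mul1,r1:Add1,r2:3,r3:Add2
c8: CDB Mul1=-16; stall | r0:-16,r1:Add1,r2:3,r3:Add2
c9: stall | r0:-16,r1:Add1,r2:3,r3:Add2
c10: CDB Add1=-10; issue ADD r2<-Add1 | r0:-16,r1:-10,r2:Add1,r3:Add2
c11: - | r0:-16,r1:-10,r2:Add1,r3:Add2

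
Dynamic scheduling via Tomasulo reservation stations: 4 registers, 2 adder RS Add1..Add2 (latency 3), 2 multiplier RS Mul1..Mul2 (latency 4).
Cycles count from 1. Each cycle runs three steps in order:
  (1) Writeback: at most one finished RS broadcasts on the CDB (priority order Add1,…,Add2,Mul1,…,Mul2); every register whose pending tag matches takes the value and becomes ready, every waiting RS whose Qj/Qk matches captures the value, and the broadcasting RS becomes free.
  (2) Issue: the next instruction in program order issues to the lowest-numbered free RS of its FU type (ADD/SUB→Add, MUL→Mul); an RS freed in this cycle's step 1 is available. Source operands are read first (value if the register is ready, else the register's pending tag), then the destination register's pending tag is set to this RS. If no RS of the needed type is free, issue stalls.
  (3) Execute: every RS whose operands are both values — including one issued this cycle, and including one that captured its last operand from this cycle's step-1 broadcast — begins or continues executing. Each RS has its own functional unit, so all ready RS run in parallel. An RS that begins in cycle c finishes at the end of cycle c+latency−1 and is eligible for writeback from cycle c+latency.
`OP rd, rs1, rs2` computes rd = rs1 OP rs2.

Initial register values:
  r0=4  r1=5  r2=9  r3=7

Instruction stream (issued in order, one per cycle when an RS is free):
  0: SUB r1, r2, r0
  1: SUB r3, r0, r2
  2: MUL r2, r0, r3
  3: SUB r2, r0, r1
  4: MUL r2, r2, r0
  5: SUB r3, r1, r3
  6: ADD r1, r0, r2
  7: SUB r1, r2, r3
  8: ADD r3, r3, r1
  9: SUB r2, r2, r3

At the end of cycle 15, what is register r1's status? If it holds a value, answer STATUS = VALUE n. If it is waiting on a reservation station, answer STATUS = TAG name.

c1: issue SUB r1<-Add1 | r0:4,r1:Add1,r2:9,r3:7
c2: issue SUB r3<-Add2 | r0:4,r1:Add1,r2:9,r3:Add2
c3: issue MUL r2<-Mul1 | r0:4,r1:Add1,r2:Mul1,r3:Add2
c4: CDB Add1=5; issue SUB r2<-Add1 | r0:4,r1:5,r2:Add1,r3:Add2
c5: CDB Add2=-5; issue MUL r2<-Mul2 | r0:4,r1:5,r2:Mul2,r3:-5
c6: issue SUB r3<-Add2 | r0:4,r1:5,r2:Mul2,r3:Add2
c7: CDB Add1=-1; issue ADD r1<-Add1 | r0:4,r1:Add1,r2:Mul2,r3:Add2
c8: stall | r0:4,r1:Add1,r2:Mul2,r3:Add2
c9: CDB Add2=10; issue SUB r1<-Add2 | r0:4,r1:Add2,r2:Mul2,r3:10
c10: CDB Mul1=-20; stall | r0:4,r1:Add2,r2:Mul2,r3:10
c11: CDB Mul2=-4; stall | r0:4,r1:Add2,r2:-4,r3:10
c12: stall | r0:4,r1:Add2,r2:-4,r3:10
c13: stall | r0:4,r1:Add2,r2:-4,r3:10
c14: CDB Add1=0; issue ADD r3<-Add1 | r0:4,r1:Add2,r2:-4,r3:Add1
c15: CDB Add2=-14; issue SUB r2<-Add2 | r0:4,r1:-14,r2:Add2,r3:Add1

STATUS = VALUE -14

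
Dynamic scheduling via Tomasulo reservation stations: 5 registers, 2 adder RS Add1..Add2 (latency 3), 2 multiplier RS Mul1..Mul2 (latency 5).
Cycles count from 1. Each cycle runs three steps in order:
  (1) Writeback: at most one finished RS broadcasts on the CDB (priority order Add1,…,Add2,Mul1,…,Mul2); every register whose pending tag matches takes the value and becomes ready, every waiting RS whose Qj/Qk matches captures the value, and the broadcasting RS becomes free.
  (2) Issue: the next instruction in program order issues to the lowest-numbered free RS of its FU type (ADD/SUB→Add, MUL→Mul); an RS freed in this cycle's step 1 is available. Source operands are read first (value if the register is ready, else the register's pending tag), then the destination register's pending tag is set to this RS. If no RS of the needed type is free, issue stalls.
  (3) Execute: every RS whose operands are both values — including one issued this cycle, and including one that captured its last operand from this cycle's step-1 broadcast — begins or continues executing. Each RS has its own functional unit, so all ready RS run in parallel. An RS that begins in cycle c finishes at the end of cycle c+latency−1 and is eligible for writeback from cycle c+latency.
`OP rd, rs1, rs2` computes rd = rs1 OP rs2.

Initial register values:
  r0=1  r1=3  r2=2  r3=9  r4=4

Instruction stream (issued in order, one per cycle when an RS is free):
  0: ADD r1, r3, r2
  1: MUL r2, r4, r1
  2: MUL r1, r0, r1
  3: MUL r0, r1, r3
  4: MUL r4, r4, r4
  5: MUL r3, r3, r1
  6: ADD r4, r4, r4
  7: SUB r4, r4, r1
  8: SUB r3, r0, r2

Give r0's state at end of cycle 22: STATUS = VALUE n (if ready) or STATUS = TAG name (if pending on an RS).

STATUS = VALUE 99

cycle 1: issue ADD r1<-Add1 // r0:1,r1:Add1,r2:2,r3:9,r4:4
cycle 2: issue MUL r2<-Mul1 // r0:1,r1:Add1,r2:Mul1,r3:9,r4:4
cycle 3: issue MUL r1<-Mul2 // r0:1,r1:Mul2,r2:Mul1,r3:9,r4:4
cycle 4: CDB Add1=11; stall // r0:1,r1:Mul2,r2:Mul1,r3:9,r4:4
cycle 5: stall // r0:1,r1:Mul2,r2:Mul1,r3:9,r4:4
cycle 6: stall // r0:1,r1:Mul2,r2:Mul1,r3:9,r4:4
cycle 7: stall // r0:1,r1:Mul2,r2:Mul1,r3:9,r4:4
cycle 8: stall // r0:1,r1:Mul2,r2:Mul1,r3:9,r4:4
cycle 9: CDB Mul1=44; issue MUL r0<-Mul1 // r0:Mul1,r1:Mul2,r2:44,r3:9,r4:4
cycle 10: CDB Mul2=11; issue MUL r4<-Mul2 // r0:Mul1,r1:11,r2:44,r3:9,r4:Mul2
cycle 11: stall // r0:Mul1,r1:11,r2:44,r3:9,r4:Mul2
cycle 12: stall // r0:Mul1,r1:11,r2:44,r3:9,r4:Mul2
cycle 13: stall // r0:Mul1,r1:11,r2:44,r3:9,r4:Mul2
cycle 14: stall // r0:Mul1,r1:11,r2:44,r3:9,r4:Mul2
cycle 15: CDB Mul1=99; issue MUL r3<-Mul1 // r0:99,r1:11,r2:44,r3:Mul1,r4:Mul2
cycle 16: CDB Mul2=16; issue ADD r4<-Add1 // r0:99,r1:11,r2:44,r3:Mul1,r4:Add1
cycle 17: issue SUB r4<-Add2 // r0:99,r1:11,r2:44,r3:Mul1,r4:Add2
cycle 18: stall // r0:99,r1:11,r2:44,r3:Mul1,r4:Add2
cycle 19: CDB Add1=32; issue SUB r3<-Add1 // r0:99,r1:11,r2:44,r3:Add1,r4:Add2
cycle 20: CDB Mul1=99 // r0:99,r1:11,r2:44,r3:Add1,r4:Add2
cycle 21: - // r0:99,r1:11,r2:44,r3:Add1,r4:Add2
cycle 22: CDB Add1=55 // r0:99,r1:11,r2:44,r3:55,r4:Add2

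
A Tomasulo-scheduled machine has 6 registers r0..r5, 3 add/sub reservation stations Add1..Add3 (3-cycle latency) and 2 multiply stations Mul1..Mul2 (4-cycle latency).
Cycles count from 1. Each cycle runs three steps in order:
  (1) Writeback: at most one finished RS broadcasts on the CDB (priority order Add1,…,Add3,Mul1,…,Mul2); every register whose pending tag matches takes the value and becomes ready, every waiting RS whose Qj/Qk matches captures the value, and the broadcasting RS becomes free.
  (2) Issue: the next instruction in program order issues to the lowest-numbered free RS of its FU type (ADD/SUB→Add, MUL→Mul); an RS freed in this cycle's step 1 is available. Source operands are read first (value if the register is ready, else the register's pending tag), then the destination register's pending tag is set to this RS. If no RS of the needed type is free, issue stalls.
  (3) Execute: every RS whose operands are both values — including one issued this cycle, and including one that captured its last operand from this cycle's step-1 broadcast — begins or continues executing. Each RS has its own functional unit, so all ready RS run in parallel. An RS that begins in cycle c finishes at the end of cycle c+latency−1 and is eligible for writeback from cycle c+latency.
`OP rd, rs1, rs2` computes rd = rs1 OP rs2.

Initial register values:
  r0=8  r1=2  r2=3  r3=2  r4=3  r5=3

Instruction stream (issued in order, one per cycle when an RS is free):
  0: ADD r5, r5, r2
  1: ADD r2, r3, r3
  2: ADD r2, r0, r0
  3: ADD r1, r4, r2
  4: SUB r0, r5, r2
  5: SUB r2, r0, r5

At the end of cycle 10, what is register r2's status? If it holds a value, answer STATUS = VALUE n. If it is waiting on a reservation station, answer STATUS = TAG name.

c1: issue ADD r5<-Add1 | r0:8,r1:2,r2:3,r3:2,r4:3,r5:Add1
c2: issue ADD r2<-Add2 | r0:8,r1:2,r2:Add2,r3:2,r4:3,r5:Add1
c3: issue ADD r2<-Add3 | r0:8,r1:2,r2:Add3,r3:2,r4:3,r5:Add1
c4: CDB Add1=6; issue ADD r1<-Add1 | r0:8,r1:Add1,r2:Add3,r3:2,r4:3,r5:6
c5: CDB Add2=4; issue SUB r0<-Add2 | r0:Add2,r1:Add1,r2:Add3,r3:2,r4:3,r5:6
c6: CDB Add3=16; issue SUB r2<-Add3 | r0:Add2,r1:Add1,r2:Add3,r3:2,r4:3,r5:6
c7: - | r0:Add2,r1:Add1,r2:Add3,r3:2,r4:3,r5:6
c8: - | r0:Add2,r1:Add1,r2:Add3,r3:2,r4:3,r5:6
c9: CDB Add1=19 | r0:Add2,r1:19,r2:Add3,r3:2,r4:3,r5:6
c10: CDB Add2=-10 | r0:-10,r1:19,r2:Add3,r3:2,r4:3,r5:6

STATUS = TAG Add3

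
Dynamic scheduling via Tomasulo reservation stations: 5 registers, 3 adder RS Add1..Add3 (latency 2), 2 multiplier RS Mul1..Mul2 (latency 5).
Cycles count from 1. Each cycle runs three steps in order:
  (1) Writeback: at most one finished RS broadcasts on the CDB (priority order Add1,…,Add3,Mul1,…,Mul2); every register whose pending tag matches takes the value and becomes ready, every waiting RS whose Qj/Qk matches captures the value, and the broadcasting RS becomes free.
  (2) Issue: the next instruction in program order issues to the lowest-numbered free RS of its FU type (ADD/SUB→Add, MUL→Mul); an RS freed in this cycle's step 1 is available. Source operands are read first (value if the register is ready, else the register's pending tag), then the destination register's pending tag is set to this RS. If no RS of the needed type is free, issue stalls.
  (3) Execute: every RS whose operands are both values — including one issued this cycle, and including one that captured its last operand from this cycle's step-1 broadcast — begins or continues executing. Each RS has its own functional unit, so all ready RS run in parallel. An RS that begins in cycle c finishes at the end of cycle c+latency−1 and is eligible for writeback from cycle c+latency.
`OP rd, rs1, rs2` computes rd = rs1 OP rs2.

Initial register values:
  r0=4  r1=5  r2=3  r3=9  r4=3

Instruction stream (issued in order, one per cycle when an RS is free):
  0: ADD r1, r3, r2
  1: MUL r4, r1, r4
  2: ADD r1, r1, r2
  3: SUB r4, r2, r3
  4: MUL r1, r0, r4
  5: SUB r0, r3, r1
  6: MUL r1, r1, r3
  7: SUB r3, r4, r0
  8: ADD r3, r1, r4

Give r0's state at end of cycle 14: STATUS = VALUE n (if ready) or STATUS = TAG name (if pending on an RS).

cycle 1: issue ADD r1<-Add1 // r0:4,r1:Add1,r2:3,r3:9,r4:3
cycle 2: issue MUL r4<-Mul1 // r0:4,r1:Add1,r2:3,r3:9,r4:Mul1
cycle 3: CDB Add1=12; issue ADD r1<-Add1 // r0:4,r1:Add1,r2:3,r3:9,r4:Mul1
cycle 4: issue SUB r4<-Add2 // r0:4,r1:Add1,r2:3,r3:9,r4:Add2
cycle 5: CDB Add1=15; issue MUL r1<-Mul2 // r0:4,r1:Mul2,r2:3,r3:9,r4:Add2
cycle 6: CDB Add2=-6; issue SUB r0<-Add1 // r0:Add1,r1:Mul2,r2:3,r3:9,r4:-6
cycle 7: stall // r0:Add1,r1:Mul2,r2:3,r3:9,r4:-6
cycle 8: CDB Mul1=36; issue MUL r1<-Mul1 // r0:Add1,r1:Mul1,r2:3,r3:9,r4:-6
cycle 9: issue SUB r3<-Add2 // r0:Add1,r1:Mul1,r2:3,r3:Add2,r4:-6
cycle 10: issue ADD r3<-Add3 // r0:Add1,r1:Mul1,r2:3,r3:Add3,r4:-6
cycle 11: CDB Mul2=-24 // r0:Add1,r1:Mul1,r2:3,r3:Add3,r4:-6
cycle 12: - // r0:Add1,r1:Mul1,r2:3,r3:Add3,r4:-6
cycle 13: CDB Add1=33 // r0:33,r1:Mul1,r2:3,r3:Add3,r4:-6
cycle 14: - // r0:33,r1:Mul1,r2:3,r3:Add3,r4:-6

STATUS = VALUE 33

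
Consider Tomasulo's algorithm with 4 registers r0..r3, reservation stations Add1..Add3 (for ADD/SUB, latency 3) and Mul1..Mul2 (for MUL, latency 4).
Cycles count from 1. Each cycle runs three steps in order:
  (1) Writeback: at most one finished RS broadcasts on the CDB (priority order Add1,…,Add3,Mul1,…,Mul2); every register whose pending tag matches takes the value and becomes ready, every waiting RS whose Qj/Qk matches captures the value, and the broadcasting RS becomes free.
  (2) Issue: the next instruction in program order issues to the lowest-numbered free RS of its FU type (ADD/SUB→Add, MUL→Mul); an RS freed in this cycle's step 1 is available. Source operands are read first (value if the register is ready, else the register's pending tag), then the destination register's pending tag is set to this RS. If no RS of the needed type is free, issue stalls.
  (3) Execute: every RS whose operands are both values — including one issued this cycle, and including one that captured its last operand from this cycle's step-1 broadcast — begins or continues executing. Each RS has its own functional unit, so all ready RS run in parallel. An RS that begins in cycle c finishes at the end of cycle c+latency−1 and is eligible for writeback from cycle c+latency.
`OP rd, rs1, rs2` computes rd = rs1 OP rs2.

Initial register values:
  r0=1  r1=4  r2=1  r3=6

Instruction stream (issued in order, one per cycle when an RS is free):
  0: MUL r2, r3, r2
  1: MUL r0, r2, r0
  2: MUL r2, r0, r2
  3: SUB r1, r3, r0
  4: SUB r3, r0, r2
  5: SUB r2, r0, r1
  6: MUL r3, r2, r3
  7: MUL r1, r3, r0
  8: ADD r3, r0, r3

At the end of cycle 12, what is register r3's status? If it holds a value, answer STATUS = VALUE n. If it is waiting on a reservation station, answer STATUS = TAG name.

c1: issue MUL r2<-Mul1 | r0:1,r1:4,r2:Mul1,r3:6
c2: issue MUL r0<-Mul2 | r0:Mul2,r1:4,r2:Mul1,r3:6
c3: stall | r0:Mul2,r1:4,r2:Mul1,r3:6
c4: stall | r0:Mul2,r1:4,r2:Mul1,r3:6
c5: CDB Mul1=6; issue MUL r2<-Mul1 | r0:Mul2,r1:4,r2:Mul1,r3:6
c6: issue SUB r1<-Add1 | r0:Mul2,r1:Add1,r2:Mul1,r3:6
c7: issue SUB r3<-Add2 | r0:Mul2,r1:Add1,r2:Mul1,r3:Add2
c8: issue SUB r2<-Add3 | r0:Mul2,r1:Add1,r2:Add3,r3:Add2
c9: CDB Mul2=6; issue MUL r3<-Mul2 | r0:6,r1:Add1,r2:Add3,r3:Mul2
c10: stall | r0:6,r1:Add1,r2:Add3,r3:Mul2
c11: stall | r0:6,r1:Add1,r2:Add3,r3:Mul2
c12: CDB Add1=0; stall | r0:6,r1:0,r2:Add3,r3:Mul2

STATUS = TAG Mul2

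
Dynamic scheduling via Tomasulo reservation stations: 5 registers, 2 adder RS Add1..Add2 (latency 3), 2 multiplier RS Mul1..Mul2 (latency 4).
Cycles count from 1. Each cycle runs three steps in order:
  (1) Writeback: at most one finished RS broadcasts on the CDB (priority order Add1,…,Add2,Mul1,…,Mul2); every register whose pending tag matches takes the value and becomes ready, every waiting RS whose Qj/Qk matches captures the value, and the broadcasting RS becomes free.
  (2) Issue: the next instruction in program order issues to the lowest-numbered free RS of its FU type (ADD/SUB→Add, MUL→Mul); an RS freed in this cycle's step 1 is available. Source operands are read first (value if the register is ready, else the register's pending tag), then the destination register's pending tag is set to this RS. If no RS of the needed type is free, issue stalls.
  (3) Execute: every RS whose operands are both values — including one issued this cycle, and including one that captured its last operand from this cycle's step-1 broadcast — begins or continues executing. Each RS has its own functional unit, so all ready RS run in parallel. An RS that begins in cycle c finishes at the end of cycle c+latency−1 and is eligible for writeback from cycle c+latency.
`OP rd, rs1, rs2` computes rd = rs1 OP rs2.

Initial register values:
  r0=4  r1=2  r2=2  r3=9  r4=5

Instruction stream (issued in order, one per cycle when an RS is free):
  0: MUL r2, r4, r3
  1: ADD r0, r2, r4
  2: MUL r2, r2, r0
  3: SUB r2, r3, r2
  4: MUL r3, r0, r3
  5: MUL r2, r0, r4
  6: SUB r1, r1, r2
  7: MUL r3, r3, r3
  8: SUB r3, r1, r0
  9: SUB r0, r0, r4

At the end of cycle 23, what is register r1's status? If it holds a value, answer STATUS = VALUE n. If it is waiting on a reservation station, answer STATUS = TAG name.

cycle 1: issue MUL r2<-Mul1 // r0:4,r1:2,r2:Mul1,r3:9,r4:5
cycle 2: issue ADD r0<-Add1 // r0:Add1,r1:2,r2:Mul1,r3:9,r4:5
cycle 3: issue MUL r2<-Mul2 // r0:Add1,r1:2,r2:Mul2,r3:9,r4:5
cycle 4: issue SUB r2<-Add2 // r0:Add1,r1:2,r2:Add2,r3:9,r4:5
cycle 5: CDB Mul1=45; issue MUL r3<-Mul1 // r0:Add1,r1:2,r2:Add2,r3:Mul1,r4:5
cycle 6: stall // r0:Add1,r1:2,r2:Add2,r3:Mul1,r4:5
cycle 7: stall // r0:Add1,r1:2,r2:Add2,r3:Mul1,r4:5
cycle 8: CDB Add1=50; stall // r0:50,r1:2,r2:Add2,r3:Mul1,r4:5
cycle 9: stall // r0:50,r1:2,r2:Add2,r3:Mul1,r4:5
cycle 10: stall // r0:50,r1:2,r2:Add2,r3:Mul1,r4:5
cycle 11: stall // r0:50,r1:2,r2:Add2,r3:Mul1,r4:5
cycle 12: CDB Mul1=450; issue MUL r2<-Mul1 // r0:50,r1:2,r2:Mul1,r3:450,r4:5
cycle 13: CDB Mul2=2250; issue SUB r1<-Add1 // r0:50,r1:Add1,r2:Mul1,r3:450,r4:5
cycle 14: issue MUL r3<-Mul2 // r0:50,r1:Add1,r2:Mul1,r3:Mul2,r4:5
cycle 15: stall // r0:50,r1:Add1,r2:Mul1,r3:Mul2,r4:5
cycle 16: CDB Add2=-2241; issue SUB r3<-Add2 // r0:50,r1:Add1,r2:Mul1,r3:Add2,r4:5
cycle 17: CDB Mul1=250; stall // r0:50,r1:Add1,r2:250,r3:Add2,r4:5
cycle 18: CDB Mul2=202500; stall // r0:50,r1:Add1,r2:250,r3:Add2,r4:5
cycle 19: stall // r0:50,r1:Add1,r2:250,r3:Add2,r4:5
cycle 20: CDB Add1=-248; issue SUB r0<-Add1 // r0:Add1,r1:-248,r2:250,r3:Add2,r4:5
cycle 21: - // r0:Add1,r1:-248,r2:250,r3:Add2,r4:5
cycle 22: - // r0:Add1,r1:-248,r2:250,r3:Add2,r4:5
cycle 23: CDB Add1=45 // r0:45,r1:-248,r2:250,r3:Add2,r4:5

STATUS = VALUE -248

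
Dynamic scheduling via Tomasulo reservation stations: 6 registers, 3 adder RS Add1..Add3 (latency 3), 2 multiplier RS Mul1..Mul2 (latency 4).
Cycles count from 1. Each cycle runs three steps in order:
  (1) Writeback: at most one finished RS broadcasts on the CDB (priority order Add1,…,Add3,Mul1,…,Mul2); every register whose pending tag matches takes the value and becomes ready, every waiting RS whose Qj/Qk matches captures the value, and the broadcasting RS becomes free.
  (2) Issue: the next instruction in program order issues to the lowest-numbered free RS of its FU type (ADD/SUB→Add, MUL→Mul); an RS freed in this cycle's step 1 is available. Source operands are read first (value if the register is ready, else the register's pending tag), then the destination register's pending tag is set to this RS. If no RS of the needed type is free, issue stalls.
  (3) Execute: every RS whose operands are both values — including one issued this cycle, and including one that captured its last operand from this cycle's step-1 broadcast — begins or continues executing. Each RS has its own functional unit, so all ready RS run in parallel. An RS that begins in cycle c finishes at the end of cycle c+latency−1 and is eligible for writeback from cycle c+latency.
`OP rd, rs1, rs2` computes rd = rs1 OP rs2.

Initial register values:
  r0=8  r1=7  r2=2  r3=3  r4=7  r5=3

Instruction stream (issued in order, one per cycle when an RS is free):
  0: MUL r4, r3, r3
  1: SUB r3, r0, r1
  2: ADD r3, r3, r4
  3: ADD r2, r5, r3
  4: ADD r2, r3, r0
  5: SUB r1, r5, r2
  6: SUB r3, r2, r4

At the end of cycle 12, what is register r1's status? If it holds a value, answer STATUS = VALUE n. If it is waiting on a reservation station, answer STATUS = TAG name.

c1: issue MUL r4<-Mul1 | r0:8,r1:7,r2:2,r3:3,r4:Mul1,r5:3
c2: issue SUB r3<-Add1 | r0:8,r1:7,r2:2,r3:Add1,r4:Mul1,r5:3
c3: issue ADD r3<-Add2 | r0:8,r1:7,r2:2,r3:Add2,r4:Mul1,r5:3
c4: issue ADD r2<-Add3 | r0:8,r1:7,r2:Add3,r3:Add2,r4:Mul1,r5:3
c5: CDB Add1=1; issue ADD r2<-Add1 | r0:8,r1:7,r2:Add1,r3:Add2,r4:Mul1,r5:3
c6: CDB Mul1=9; stall | r0:8,r1:7,r2:Add1,r3:Add2,r4:9,r5:3
c7: stall | r0:8,r1:7,r2:Add1,r3:Add2,r4:9,r5:3
c8: stall | r0:8,r1:7,r2:Add1,r3:Add2,r4:9,r5:3
c9: CDB Add2=10; issue SUB r1<-Add2 | r0:8,r1:Add2,r2:Add1,r3:10,r4:9,r5:3
c10: stall | r0:8,r1:Add2,r2:Add1,r3:10,r4:9,r5:3
c11: stall | r0:8,r1:Add2,r2:Add1,r3:10,r4:9,r5:3
c12: CDB Add1=18; issue SUB r3<-Add1 | r0:8,r1:Add2,r2:18,r3:Add1,r4:9,r5:3

STATUS = TAG Add2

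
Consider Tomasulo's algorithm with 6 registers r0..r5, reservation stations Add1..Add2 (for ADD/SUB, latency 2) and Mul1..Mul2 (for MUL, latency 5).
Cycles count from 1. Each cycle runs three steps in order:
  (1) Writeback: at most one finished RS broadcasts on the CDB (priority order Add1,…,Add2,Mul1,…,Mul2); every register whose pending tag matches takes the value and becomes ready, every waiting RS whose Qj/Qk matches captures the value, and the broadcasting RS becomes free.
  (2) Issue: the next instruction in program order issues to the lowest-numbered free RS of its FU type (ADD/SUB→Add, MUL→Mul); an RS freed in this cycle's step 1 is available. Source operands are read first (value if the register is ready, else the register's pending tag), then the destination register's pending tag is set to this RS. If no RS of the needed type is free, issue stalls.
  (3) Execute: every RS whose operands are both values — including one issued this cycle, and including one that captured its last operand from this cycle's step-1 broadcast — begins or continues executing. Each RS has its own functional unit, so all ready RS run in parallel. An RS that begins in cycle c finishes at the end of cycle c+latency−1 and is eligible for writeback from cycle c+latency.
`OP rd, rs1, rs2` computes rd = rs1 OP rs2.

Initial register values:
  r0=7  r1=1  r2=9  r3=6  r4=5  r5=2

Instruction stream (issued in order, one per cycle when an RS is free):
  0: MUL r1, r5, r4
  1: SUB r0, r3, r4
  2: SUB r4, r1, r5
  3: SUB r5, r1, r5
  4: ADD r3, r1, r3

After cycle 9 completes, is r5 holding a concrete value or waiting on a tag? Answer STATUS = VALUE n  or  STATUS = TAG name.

  c1: issue MUL r1<-Mul1  regs: r0:7,r1:Mul1,r2:9,r3:6,r4:5,r5:2
  c2: issue SUB r0<-Add1  regs: r0:Add1,r1:Mul1,r2:9,r3:6,r4:5,r5:2
  c3: issue SUB r4<-Add2  regs: r0:Add1,r1:Mul1,r2:9,r3:6,r4:Add2,r5:2
  c4: CDB Add1=1; issue SUB r5<-Add1  regs: r0:1,r1:Mul1,r2:9,r3:6,r4:Add2,r5:Add1
  c5: stall  regs: r0:1,r1:Mul1,r2:9,r3:6,r4:Add2,r5:Add1
  c6: CDB Mul1=10; stall  regs: r0:1,r1:10,r2:9,r3:6,r4:Add2,r5:Add1
  c7: stall  regs: r0:1,r1:10,r2:9,r3:6,r4:Add2,r5:Add1
  c8: CDB Add1=8; issue ADD r3<-Add1  regs: r0:1,r1:10,r2:9,r3:Add1,r4:Add2,r5:8
  c9: CDB Add2=8  regs: r0:1,r1:10,r2:9,r3:Add1,r4:8,r5:8

STATUS = VALUE 8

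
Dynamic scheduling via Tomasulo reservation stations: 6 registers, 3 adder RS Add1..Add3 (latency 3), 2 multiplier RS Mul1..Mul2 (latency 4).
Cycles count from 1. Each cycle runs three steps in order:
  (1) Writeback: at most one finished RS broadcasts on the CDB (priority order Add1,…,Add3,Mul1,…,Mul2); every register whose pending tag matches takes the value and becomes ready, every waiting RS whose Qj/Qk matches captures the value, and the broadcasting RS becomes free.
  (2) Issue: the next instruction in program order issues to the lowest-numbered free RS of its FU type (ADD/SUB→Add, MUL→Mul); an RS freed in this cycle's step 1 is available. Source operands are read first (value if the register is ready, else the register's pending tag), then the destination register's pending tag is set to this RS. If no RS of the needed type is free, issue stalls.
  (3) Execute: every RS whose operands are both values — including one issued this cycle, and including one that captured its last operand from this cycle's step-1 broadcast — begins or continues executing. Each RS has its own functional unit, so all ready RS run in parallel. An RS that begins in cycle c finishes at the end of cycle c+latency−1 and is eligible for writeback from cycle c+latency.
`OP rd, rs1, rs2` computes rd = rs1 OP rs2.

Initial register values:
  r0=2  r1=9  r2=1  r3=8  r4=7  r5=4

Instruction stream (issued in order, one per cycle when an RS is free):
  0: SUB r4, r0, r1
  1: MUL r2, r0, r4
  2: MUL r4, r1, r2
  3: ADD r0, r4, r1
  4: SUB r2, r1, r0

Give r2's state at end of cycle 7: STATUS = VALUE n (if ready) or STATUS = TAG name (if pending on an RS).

STATUS = TAG Add2

c1: issue SUB r4<-Add1 | r0:2,r1:9,r2:1,r3:8,r4:Add1,r5:4
c2: issue MUL r2<-Mul1 | r0:2,r1:9,r2:Mul1,r3:8,r4:Add1,r5:4
c3: issue MUL r4<-Mul2 | r0:2,r1:9,r2:Mul1,r3:8,r4:Mul2,r5:4
c4: CDB Add1=-7; issue ADD r0<-Add1 | r0:Add1,r1:9,r2:Mul1,r3:8,r4:Mul2,r5:4
c5: issue SUB r2<-Add2 | r0:Add1,r1:9,r2:Add2,r3:8,r4:Mul2,r5:4
c6: - | r0:Add1,r1:9,r2:Add2,r3:8,r4:Mul2,r5:4
c7: - | r0:Add1,r1:9,r2:Add2,r3:8,r4:Mul2,r5:4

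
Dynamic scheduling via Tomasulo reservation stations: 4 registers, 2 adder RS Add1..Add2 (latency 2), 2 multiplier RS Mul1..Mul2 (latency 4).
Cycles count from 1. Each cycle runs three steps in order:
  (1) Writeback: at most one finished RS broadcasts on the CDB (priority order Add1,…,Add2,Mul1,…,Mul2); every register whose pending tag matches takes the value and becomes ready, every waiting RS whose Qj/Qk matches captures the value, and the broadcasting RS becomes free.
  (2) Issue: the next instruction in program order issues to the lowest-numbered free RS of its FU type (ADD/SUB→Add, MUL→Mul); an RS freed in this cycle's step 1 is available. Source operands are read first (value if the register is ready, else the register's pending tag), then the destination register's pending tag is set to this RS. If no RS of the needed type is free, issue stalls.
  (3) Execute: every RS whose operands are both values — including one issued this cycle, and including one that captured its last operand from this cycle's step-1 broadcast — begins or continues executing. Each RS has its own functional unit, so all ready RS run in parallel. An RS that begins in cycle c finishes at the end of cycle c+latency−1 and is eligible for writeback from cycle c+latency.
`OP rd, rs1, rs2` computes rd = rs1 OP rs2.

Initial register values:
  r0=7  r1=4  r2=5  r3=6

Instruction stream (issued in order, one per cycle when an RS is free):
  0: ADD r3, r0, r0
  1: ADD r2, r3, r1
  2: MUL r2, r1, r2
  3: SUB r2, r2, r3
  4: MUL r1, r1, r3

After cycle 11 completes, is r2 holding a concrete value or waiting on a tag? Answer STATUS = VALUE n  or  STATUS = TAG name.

cycle 1: issue ADD r3<-Add1 // r0:7,r1:4,r2:5,r3:Add1
cycle 2: issue ADD r2<-Add2 // r0:7,r1:4,r2:Add2,r3:Add1
cycle 3: CDB Add1=14; issue MUL r2<-Mul1 // r0:7,r1:4,r2:Mul1,r3:14
cycle 4: issue SUB r2<-Add1 // r0:7,r1:4,r2:Add1,r3:14
cycle 5: CDB Add2=18; issue MUL r1<-Mul2 // r0:7,r1:Mul2,r2:Add1,r3:14
cycle 6: - // r0:7,r1:Mul2,r2:Add1,r3:14
cycle 7: - // r0:7,r1:Mul2,r2:Add1,r3:14
cycle 8: - // r0:7,r1:Mul2,r2:Add1,r3:14
cycle 9: CDB Mul1=72 // r0:7,r1:Mul2,r2:Add1,r3:14
cycle 10: CDB Mul2=56 // r0:7,r1:56,r2:Add1,r3:14
cycle 11: CDB Add1=58 // r0:7,r1:56,r2:58,r3:14

STATUS = VALUE 58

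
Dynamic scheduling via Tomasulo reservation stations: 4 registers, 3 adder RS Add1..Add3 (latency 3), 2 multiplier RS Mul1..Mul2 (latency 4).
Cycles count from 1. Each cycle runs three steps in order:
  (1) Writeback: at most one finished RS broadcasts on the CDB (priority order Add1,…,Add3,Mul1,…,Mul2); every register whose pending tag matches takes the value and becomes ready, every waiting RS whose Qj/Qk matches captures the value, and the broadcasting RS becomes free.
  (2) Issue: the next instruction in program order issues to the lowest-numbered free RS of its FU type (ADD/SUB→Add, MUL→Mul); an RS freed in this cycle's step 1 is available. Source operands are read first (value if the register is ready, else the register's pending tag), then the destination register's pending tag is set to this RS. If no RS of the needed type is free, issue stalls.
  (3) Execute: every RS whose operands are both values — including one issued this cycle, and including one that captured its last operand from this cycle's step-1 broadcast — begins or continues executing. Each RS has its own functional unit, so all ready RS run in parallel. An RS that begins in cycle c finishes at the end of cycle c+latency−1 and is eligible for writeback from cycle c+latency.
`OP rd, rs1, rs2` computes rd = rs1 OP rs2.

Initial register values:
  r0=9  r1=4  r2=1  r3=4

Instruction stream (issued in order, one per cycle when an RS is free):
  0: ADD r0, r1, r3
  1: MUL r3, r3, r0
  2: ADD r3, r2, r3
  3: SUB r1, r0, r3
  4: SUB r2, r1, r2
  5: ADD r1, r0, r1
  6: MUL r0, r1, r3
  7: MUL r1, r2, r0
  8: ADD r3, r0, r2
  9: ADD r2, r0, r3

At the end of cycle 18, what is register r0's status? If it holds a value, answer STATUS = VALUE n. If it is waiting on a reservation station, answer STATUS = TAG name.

c1: issue ADD r0<-Add1 | r0:Add1,r1:4,r2:1,r3:4
c2: issue MUL r3<-Mul1 | r0:Add1,r1:4,r2:1,r3:Mul1
c3: issue ADD r3<-Add2 | r0:Add1,r1:4,r2:1,r3:Add2
c4: CDB Add1=8; issue SUB r1<-Add1 | r0:8,r1:Add1,r2:1,r3:Add2
c5: issue SUB r2<-Add3 | r0:8,r1:Add1,r2:Add3,r3:Add2
c6: stall | r0:8,r1:Add1,r2:Add3,r3:Add2
c7: stall | r0:8,r1:Add1,r2:Add3,r3:Add2
c8: CDB Mul1=32; stall | r0:8,r1:Add1,r2:Add3,r3:Add2
c9: stall | r0:8,r1:Add1,r2:Add3,r3:Add2
c10: stall | r0:8,r1:Add1,r2:Add3,r3:Add2
c11: CDB Add2=33; issue ADD r1<-Add2 | r0:8,r1:Add2,r2:Add3,r3:33
c12: issue MUL r0<-Mul1 | r0:Mul1,r1:Add2,r2:Add3,r3:33
c13: issue MUL r1<-Mul2 | r0:Mul1,r1:Mul2,r2:Add3,r3:33
c14: CDB Add1=-25; issue ADD r3<-Add1 | r0:Mul1,r1:Mul2,r2:Add3,r3:Add1
c15: stall | r0:Mul1,r1:Mul2,r2:Add3,r3:Add1
c16: stall | r0:Mul1,r1:Mul2,r2:Add3,r3:Add1
c17: CDB Add2=-17; issue ADD r2<-Add2 | r0:Mul1,r1:Mul2,r2:Add2,r3:Add1
c18: CDB Add3=-26 | r0:Mul1,r1:Mul2,r2:Add2,r3:Add1

STATUS = TAG Mul1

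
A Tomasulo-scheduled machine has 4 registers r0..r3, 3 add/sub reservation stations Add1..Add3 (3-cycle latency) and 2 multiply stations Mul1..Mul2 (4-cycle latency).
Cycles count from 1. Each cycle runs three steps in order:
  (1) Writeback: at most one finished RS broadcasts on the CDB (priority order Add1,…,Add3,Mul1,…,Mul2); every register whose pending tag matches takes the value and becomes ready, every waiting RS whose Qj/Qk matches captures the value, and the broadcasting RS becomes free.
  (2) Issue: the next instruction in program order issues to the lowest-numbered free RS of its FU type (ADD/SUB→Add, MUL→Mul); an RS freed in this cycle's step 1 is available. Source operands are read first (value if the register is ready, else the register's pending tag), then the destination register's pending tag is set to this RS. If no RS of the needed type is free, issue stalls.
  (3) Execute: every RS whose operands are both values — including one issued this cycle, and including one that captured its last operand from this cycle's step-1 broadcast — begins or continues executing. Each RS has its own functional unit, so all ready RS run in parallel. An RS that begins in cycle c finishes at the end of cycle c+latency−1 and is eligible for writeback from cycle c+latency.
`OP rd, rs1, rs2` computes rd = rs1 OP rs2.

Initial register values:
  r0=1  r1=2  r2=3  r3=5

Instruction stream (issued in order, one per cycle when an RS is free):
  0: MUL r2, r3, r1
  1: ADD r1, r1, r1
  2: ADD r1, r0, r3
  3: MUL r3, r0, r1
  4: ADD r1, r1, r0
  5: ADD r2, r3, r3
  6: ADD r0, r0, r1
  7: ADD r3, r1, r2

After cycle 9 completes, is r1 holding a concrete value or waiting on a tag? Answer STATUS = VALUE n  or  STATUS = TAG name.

STATUS = VALUE 7

  c1: issue MUL r2<-Mul1  regs: r0:1,r1:2,r2:Mul1,r3:5
  c2: issue ADD r1<-Add1  regs: r0:1,r1:Add1,r2:Mul1,r3:5
  c3: issue ADD r1<-Add2  regs: r0:1,r1:Add2,r2:Mul1,r3:5
  c4: issue MUL r3<-Mul2  regs: r0:1,r1:Add2,r2:Mul1,r3:Mul2
  c5: CDB Add1=4; issue ADD r1<-Add1  regs: r0:1,r1:Add1,r2:Mul1,r3:Mul2
  c6: CDB Add2=6; issue ADD r2<-Add2  regs: r0:1,r1:Add1,r2:Add2,r3:Mul2
  c7: CDB Mul1=10; issue ADD r0<-Add3  regs: r0:Add3,r1:Add1,r2:Add2,r3:Mul2
  c8: stall  regs: r0:Add3,r1:Add1,r2:Add2,r3:Mul2
  c9: CDB Add1=7; issue ADD r3<-Add1  regs: r0:Add3,r1:7,r2:Add2,r3:Add1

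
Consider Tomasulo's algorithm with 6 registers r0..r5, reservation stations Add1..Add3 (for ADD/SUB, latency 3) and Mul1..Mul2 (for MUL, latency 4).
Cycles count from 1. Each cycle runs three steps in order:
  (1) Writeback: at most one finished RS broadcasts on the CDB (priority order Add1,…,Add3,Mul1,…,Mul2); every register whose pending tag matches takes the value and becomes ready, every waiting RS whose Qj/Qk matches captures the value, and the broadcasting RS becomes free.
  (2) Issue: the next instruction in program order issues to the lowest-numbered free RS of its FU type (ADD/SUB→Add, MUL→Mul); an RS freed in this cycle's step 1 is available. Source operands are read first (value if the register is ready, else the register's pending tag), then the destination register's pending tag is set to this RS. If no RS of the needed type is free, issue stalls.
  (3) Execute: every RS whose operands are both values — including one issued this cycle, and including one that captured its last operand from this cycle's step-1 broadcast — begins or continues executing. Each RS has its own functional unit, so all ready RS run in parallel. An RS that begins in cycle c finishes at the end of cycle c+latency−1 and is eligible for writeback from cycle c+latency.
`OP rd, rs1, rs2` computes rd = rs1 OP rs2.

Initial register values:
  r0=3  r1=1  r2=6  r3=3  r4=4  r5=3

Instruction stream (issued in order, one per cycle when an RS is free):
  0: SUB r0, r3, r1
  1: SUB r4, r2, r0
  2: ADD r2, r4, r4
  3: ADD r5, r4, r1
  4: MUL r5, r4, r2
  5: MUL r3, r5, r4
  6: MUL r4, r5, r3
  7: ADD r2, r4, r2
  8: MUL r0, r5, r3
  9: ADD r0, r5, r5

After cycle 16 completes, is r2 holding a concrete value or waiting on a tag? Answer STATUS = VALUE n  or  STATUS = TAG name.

cycle 1: issue SUB r0<-Add1 // r0:Add1,r1:1,r2:6,r3:3,r4:4,r5:3
cycle 2: issue SUB r4<-Add2 // r0:Add1,r1:1,r2:6,r3:3,r4:Add2,r5:3
cycle 3: issue ADD r2<-Add3 // r0:Add1,r1:1,r2:Add3,r3:3,r4:Add2,r5:3
cycle 4: CDB Add1=2; issue ADD r5<-Add1 // r0:2,r1:1,r2:Add3,r3:3,r4:Add2,r5:Add1
cycle 5: issue MUL r5<-Mul1 // r0:2,r1:1,r2:Add3,r3:3,r4:Add2,r5:Mul1
cycle 6: issue MUL r3<-Mul2 // r0:2,r1:1,r2:Add3,r3:Mul2,r4:Add2,r5:Mul1
cycle 7: CDB Add2=4; stall // r0:2,r1:1,r2:Add3,r3:Mul2,r4:4,r5:Mul1
cycle 8: stall // r0:2,r1:1,r2:Add3,r3:Mul2,r4:4,r5:Mul1
cycle 9: stall // r0:2,r1:1,r2:Add3,r3:Mul2,r4:4,r5:Mul1
cycle 10: CDB Add1=5; stall // r0:2,r1:1,r2:Add3,r3:Mul2,r4:4,r5:Mul1
cycle 11: CDB Add3=8; stall // r0:2,r1:1,r2:8,r3:Mul2,r4:4,r5:Mul1
cycle 12: stall // r0:2,r1:1,r2:8,r3:Mul2,r4:4,r5:Mul1
cycle 13: stall // r0:2,r1:1,r2:8,r3:Mul2,r4:4,r5:Mul1
cycle 14: stall // r0:2,r1:1,r2:8,r3:Mul2,r4:4,r5:Mul1
cycle 15: CDB Mul1=32; issue MUL r4<-Mul1 // r0:2,r1:1,r2:8,r3:Mul2,r4:Mul1,r5:32
cycle 16: issue ADD r2<-Add1 // r0:2,r1:1,r2:Add1,r3:Mul2,r4:Mul1,r5:32

STATUS = TAG Add1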